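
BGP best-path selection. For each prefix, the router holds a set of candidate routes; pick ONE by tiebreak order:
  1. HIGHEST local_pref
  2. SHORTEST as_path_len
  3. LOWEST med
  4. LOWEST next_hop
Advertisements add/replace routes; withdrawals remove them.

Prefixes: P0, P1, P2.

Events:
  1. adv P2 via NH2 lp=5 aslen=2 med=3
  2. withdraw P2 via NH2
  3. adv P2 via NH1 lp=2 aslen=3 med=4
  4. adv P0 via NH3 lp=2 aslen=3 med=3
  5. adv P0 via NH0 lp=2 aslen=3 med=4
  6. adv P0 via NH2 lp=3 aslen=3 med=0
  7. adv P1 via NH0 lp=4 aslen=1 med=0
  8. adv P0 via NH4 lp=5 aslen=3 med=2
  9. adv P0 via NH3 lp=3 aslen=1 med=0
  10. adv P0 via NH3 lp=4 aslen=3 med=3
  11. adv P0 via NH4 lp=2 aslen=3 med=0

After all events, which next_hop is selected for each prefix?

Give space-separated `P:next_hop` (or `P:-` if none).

Answer: P0:NH3 P1:NH0 P2:NH1

Derivation:
Op 1: best P0=- P1=- P2=NH2
Op 2: best P0=- P1=- P2=-
Op 3: best P0=- P1=- P2=NH1
Op 4: best P0=NH3 P1=- P2=NH1
Op 5: best P0=NH3 P1=- P2=NH1
Op 6: best P0=NH2 P1=- P2=NH1
Op 7: best P0=NH2 P1=NH0 P2=NH1
Op 8: best P0=NH4 P1=NH0 P2=NH1
Op 9: best P0=NH4 P1=NH0 P2=NH1
Op 10: best P0=NH4 P1=NH0 P2=NH1
Op 11: best P0=NH3 P1=NH0 P2=NH1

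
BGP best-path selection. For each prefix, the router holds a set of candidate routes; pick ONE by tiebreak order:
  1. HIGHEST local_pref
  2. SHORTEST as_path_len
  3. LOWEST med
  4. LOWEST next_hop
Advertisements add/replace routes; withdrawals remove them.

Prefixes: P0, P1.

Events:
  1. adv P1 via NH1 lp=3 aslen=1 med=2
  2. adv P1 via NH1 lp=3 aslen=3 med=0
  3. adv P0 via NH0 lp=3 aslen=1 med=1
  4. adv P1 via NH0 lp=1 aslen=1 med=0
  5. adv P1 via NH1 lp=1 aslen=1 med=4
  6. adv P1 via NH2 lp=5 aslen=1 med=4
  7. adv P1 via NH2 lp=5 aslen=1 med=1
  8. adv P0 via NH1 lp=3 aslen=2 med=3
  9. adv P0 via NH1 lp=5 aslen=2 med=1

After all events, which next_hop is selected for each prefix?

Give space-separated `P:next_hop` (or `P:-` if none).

Answer: P0:NH1 P1:NH2

Derivation:
Op 1: best P0=- P1=NH1
Op 2: best P0=- P1=NH1
Op 3: best P0=NH0 P1=NH1
Op 4: best P0=NH0 P1=NH1
Op 5: best P0=NH0 P1=NH0
Op 6: best P0=NH0 P1=NH2
Op 7: best P0=NH0 P1=NH2
Op 8: best P0=NH0 P1=NH2
Op 9: best P0=NH1 P1=NH2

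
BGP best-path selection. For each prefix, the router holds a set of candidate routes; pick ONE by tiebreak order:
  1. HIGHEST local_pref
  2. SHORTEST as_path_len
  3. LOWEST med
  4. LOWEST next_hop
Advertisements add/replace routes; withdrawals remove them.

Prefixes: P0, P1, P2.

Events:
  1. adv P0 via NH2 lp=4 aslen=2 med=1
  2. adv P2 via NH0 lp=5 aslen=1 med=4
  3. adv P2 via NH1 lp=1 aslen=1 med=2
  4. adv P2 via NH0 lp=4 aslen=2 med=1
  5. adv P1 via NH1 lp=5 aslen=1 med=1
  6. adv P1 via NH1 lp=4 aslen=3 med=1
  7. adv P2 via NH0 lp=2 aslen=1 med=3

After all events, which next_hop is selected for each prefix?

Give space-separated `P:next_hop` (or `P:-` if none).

Op 1: best P0=NH2 P1=- P2=-
Op 2: best P0=NH2 P1=- P2=NH0
Op 3: best P0=NH2 P1=- P2=NH0
Op 4: best P0=NH2 P1=- P2=NH0
Op 5: best P0=NH2 P1=NH1 P2=NH0
Op 6: best P0=NH2 P1=NH1 P2=NH0
Op 7: best P0=NH2 P1=NH1 P2=NH0

Answer: P0:NH2 P1:NH1 P2:NH0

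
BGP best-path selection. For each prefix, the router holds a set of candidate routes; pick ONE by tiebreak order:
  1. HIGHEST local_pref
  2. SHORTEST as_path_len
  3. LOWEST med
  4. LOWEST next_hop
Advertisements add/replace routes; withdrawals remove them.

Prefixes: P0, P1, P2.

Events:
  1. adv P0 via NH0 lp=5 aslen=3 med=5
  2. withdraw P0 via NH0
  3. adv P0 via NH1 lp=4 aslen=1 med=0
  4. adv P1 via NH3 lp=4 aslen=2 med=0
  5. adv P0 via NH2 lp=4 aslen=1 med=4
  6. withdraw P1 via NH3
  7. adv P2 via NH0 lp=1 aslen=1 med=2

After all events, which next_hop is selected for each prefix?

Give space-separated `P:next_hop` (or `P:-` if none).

Op 1: best P0=NH0 P1=- P2=-
Op 2: best P0=- P1=- P2=-
Op 3: best P0=NH1 P1=- P2=-
Op 4: best P0=NH1 P1=NH3 P2=-
Op 5: best P0=NH1 P1=NH3 P2=-
Op 6: best P0=NH1 P1=- P2=-
Op 7: best P0=NH1 P1=- P2=NH0

Answer: P0:NH1 P1:- P2:NH0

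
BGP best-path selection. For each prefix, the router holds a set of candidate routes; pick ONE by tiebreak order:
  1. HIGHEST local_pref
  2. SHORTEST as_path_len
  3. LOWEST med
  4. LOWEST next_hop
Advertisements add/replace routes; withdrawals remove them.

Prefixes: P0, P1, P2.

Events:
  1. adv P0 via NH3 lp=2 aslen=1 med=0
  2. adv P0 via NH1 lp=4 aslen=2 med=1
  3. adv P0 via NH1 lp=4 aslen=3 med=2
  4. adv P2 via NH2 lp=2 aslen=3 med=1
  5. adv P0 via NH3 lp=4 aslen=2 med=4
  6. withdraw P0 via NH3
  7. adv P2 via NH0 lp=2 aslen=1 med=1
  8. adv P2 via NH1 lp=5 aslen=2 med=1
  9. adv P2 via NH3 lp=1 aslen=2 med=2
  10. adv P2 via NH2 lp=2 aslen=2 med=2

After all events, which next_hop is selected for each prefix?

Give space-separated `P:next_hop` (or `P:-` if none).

Answer: P0:NH1 P1:- P2:NH1

Derivation:
Op 1: best P0=NH3 P1=- P2=-
Op 2: best P0=NH1 P1=- P2=-
Op 3: best P0=NH1 P1=- P2=-
Op 4: best P0=NH1 P1=- P2=NH2
Op 5: best P0=NH3 P1=- P2=NH2
Op 6: best P0=NH1 P1=- P2=NH2
Op 7: best P0=NH1 P1=- P2=NH0
Op 8: best P0=NH1 P1=- P2=NH1
Op 9: best P0=NH1 P1=- P2=NH1
Op 10: best P0=NH1 P1=- P2=NH1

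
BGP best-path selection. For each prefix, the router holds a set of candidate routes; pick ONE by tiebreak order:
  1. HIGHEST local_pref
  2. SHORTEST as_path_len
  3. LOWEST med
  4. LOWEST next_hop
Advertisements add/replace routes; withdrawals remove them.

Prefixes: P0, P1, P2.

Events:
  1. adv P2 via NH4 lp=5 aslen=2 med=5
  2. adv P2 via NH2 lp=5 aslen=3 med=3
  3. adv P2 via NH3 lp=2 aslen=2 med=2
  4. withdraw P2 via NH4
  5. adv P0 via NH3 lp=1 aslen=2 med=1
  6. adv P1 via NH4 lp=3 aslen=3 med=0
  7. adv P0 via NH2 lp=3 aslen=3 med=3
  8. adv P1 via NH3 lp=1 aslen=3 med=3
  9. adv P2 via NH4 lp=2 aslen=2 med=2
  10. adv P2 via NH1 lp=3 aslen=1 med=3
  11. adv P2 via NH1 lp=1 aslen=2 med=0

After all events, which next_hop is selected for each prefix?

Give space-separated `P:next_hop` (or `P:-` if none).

Op 1: best P0=- P1=- P2=NH4
Op 2: best P0=- P1=- P2=NH4
Op 3: best P0=- P1=- P2=NH4
Op 4: best P0=- P1=- P2=NH2
Op 5: best P0=NH3 P1=- P2=NH2
Op 6: best P0=NH3 P1=NH4 P2=NH2
Op 7: best P0=NH2 P1=NH4 P2=NH2
Op 8: best P0=NH2 P1=NH4 P2=NH2
Op 9: best P0=NH2 P1=NH4 P2=NH2
Op 10: best P0=NH2 P1=NH4 P2=NH2
Op 11: best P0=NH2 P1=NH4 P2=NH2

Answer: P0:NH2 P1:NH4 P2:NH2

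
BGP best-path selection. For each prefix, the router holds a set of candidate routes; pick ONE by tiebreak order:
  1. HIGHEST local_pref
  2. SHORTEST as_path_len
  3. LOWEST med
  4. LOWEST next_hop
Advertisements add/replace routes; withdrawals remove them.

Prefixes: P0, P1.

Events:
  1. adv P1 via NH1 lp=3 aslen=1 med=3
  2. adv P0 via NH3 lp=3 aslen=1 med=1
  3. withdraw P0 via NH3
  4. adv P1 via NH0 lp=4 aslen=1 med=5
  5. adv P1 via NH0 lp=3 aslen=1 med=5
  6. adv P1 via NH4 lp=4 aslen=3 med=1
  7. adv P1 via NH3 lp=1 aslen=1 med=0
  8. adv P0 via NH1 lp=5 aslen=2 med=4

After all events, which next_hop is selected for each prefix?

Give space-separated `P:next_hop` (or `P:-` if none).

Op 1: best P0=- P1=NH1
Op 2: best P0=NH3 P1=NH1
Op 3: best P0=- P1=NH1
Op 4: best P0=- P1=NH0
Op 5: best P0=- P1=NH1
Op 6: best P0=- P1=NH4
Op 7: best P0=- P1=NH4
Op 8: best P0=NH1 P1=NH4

Answer: P0:NH1 P1:NH4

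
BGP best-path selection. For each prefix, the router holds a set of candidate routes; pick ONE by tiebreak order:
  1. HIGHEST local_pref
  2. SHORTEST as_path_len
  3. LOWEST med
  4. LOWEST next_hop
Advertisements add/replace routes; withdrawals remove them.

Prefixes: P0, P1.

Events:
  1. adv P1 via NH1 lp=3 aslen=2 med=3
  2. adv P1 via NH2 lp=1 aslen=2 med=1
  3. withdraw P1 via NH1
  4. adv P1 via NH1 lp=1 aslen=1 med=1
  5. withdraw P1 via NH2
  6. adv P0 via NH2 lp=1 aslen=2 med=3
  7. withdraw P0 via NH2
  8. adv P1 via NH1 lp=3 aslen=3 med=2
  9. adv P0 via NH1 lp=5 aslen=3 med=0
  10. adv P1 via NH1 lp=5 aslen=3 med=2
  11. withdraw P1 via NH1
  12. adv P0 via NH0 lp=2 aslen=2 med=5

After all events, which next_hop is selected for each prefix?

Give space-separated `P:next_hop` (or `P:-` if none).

Op 1: best P0=- P1=NH1
Op 2: best P0=- P1=NH1
Op 3: best P0=- P1=NH2
Op 4: best P0=- P1=NH1
Op 5: best P0=- P1=NH1
Op 6: best P0=NH2 P1=NH1
Op 7: best P0=- P1=NH1
Op 8: best P0=- P1=NH1
Op 9: best P0=NH1 P1=NH1
Op 10: best P0=NH1 P1=NH1
Op 11: best P0=NH1 P1=-
Op 12: best P0=NH1 P1=-

Answer: P0:NH1 P1:-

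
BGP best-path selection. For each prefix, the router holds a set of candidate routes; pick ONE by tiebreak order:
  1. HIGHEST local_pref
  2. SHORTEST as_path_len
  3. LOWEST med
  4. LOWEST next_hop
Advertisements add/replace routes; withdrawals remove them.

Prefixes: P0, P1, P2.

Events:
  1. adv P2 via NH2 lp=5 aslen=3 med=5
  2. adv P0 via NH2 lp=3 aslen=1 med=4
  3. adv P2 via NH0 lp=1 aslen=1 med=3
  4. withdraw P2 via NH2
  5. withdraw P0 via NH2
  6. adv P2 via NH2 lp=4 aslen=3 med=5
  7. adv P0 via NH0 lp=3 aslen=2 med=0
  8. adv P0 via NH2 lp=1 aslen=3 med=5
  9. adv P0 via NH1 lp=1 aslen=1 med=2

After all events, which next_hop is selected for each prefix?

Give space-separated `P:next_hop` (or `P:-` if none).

Answer: P0:NH0 P1:- P2:NH2

Derivation:
Op 1: best P0=- P1=- P2=NH2
Op 2: best P0=NH2 P1=- P2=NH2
Op 3: best P0=NH2 P1=- P2=NH2
Op 4: best P0=NH2 P1=- P2=NH0
Op 5: best P0=- P1=- P2=NH0
Op 6: best P0=- P1=- P2=NH2
Op 7: best P0=NH0 P1=- P2=NH2
Op 8: best P0=NH0 P1=- P2=NH2
Op 9: best P0=NH0 P1=- P2=NH2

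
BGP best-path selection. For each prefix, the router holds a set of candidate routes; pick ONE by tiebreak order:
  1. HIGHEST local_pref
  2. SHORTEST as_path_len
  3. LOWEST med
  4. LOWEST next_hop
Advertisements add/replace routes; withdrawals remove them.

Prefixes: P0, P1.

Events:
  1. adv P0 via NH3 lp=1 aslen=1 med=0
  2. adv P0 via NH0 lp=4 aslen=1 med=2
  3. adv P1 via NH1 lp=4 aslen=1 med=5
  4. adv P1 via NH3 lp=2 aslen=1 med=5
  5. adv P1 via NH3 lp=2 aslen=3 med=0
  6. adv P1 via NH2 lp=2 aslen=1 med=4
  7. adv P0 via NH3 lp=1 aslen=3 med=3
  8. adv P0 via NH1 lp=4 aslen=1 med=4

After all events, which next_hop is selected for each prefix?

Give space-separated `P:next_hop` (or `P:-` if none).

Answer: P0:NH0 P1:NH1

Derivation:
Op 1: best P0=NH3 P1=-
Op 2: best P0=NH0 P1=-
Op 3: best P0=NH0 P1=NH1
Op 4: best P0=NH0 P1=NH1
Op 5: best P0=NH0 P1=NH1
Op 6: best P0=NH0 P1=NH1
Op 7: best P0=NH0 P1=NH1
Op 8: best P0=NH0 P1=NH1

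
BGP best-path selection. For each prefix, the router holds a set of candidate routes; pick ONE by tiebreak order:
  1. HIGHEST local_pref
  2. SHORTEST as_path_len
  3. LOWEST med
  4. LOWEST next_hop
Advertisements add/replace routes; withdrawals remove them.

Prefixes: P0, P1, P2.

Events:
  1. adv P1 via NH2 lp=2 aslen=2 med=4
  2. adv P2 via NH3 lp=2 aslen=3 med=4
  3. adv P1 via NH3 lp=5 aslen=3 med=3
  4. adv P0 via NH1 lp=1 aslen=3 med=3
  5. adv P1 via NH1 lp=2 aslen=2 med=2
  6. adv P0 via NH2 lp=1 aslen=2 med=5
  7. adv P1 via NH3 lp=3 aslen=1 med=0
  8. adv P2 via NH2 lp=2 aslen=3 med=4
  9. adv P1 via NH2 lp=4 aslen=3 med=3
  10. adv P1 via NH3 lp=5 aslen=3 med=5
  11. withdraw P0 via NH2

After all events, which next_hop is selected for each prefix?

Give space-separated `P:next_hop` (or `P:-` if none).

Answer: P0:NH1 P1:NH3 P2:NH2

Derivation:
Op 1: best P0=- P1=NH2 P2=-
Op 2: best P0=- P1=NH2 P2=NH3
Op 3: best P0=- P1=NH3 P2=NH3
Op 4: best P0=NH1 P1=NH3 P2=NH3
Op 5: best P0=NH1 P1=NH3 P2=NH3
Op 6: best P0=NH2 P1=NH3 P2=NH3
Op 7: best P0=NH2 P1=NH3 P2=NH3
Op 8: best P0=NH2 P1=NH3 P2=NH2
Op 9: best P0=NH2 P1=NH2 P2=NH2
Op 10: best P0=NH2 P1=NH3 P2=NH2
Op 11: best P0=NH1 P1=NH3 P2=NH2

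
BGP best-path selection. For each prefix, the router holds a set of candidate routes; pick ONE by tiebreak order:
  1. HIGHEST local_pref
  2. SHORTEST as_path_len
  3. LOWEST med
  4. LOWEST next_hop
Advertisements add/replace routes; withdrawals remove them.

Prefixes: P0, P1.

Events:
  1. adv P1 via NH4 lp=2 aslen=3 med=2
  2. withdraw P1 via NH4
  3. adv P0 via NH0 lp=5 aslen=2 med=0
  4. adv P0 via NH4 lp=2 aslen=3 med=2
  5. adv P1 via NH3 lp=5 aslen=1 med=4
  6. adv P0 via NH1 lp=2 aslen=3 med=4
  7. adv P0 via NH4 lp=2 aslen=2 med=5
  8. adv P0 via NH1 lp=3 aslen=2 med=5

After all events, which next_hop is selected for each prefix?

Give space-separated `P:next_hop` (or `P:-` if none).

Answer: P0:NH0 P1:NH3

Derivation:
Op 1: best P0=- P1=NH4
Op 2: best P0=- P1=-
Op 3: best P0=NH0 P1=-
Op 4: best P0=NH0 P1=-
Op 5: best P0=NH0 P1=NH3
Op 6: best P0=NH0 P1=NH3
Op 7: best P0=NH0 P1=NH3
Op 8: best P0=NH0 P1=NH3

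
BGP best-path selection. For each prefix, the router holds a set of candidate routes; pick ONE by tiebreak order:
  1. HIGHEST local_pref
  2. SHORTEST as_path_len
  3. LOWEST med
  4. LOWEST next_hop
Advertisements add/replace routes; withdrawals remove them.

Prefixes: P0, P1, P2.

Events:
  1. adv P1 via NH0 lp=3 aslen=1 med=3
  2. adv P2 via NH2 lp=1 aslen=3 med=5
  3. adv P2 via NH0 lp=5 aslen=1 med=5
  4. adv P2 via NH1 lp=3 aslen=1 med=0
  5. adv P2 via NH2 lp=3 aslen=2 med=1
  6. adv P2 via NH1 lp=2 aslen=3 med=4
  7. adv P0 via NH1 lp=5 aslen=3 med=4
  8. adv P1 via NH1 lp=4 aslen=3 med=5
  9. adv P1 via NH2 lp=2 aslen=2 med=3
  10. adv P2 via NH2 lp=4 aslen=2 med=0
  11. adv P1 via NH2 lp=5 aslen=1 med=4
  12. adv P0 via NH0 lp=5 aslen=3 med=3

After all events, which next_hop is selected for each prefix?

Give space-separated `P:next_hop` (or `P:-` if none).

Op 1: best P0=- P1=NH0 P2=-
Op 2: best P0=- P1=NH0 P2=NH2
Op 3: best P0=- P1=NH0 P2=NH0
Op 4: best P0=- P1=NH0 P2=NH0
Op 5: best P0=- P1=NH0 P2=NH0
Op 6: best P0=- P1=NH0 P2=NH0
Op 7: best P0=NH1 P1=NH0 P2=NH0
Op 8: best P0=NH1 P1=NH1 P2=NH0
Op 9: best P0=NH1 P1=NH1 P2=NH0
Op 10: best P0=NH1 P1=NH1 P2=NH0
Op 11: best P0=NH1 P1=NH2 P2=NH0
Op 12: best P0=NH0 P1=NH2 P2=NH0

Answer: P0:NH0 P1:NH2 P2:NH0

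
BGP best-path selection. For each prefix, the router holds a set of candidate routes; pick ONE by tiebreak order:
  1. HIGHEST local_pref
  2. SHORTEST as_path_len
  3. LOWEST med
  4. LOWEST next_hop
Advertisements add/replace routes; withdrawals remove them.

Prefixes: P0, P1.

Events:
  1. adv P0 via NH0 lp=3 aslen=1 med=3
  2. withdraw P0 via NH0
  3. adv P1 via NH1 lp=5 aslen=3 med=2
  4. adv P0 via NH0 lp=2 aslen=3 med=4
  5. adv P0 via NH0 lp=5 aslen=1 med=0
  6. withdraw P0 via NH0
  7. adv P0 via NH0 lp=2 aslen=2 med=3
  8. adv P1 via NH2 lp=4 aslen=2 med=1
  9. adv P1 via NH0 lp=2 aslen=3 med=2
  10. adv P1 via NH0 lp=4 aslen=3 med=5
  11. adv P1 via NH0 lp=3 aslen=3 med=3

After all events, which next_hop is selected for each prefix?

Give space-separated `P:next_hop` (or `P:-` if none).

Answer: P0:NH0 P1:NH1

Derivation:
Op 1: best P0=NH0 P1=-
Op 2: best P0=- P1=-
Op 3: best P0=- P1=NH1
Op 4: best P0=NH0 P1=NH1
Op 5: best P0=NH0 P1=NH1
Op 6: best P0=- P1=NH1
Op 7: best P0=NH0 P1=NH1
Op 8: best P0=NH0 P1=NH1
Op 9: best P0=NH0 P1=NH1
Op 10: best P0=NH0 P1=NH1
Op 11: best P0=NH0 P1=NH1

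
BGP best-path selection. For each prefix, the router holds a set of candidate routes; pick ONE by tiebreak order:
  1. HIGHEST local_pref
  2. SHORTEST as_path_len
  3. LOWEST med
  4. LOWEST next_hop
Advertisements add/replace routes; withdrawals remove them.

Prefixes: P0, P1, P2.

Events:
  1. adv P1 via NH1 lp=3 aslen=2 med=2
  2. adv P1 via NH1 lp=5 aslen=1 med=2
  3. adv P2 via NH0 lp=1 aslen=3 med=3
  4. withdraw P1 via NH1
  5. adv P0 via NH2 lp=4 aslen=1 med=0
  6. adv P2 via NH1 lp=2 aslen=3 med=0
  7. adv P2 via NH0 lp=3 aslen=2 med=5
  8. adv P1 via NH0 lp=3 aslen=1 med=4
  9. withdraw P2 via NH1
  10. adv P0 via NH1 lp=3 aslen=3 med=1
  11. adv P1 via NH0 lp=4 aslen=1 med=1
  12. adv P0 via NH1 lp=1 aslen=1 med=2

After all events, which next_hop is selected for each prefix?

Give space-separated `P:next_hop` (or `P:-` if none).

Answer: P0:NH2 P1:NH0 P2:NH0

Derivation:
Op 1: best P0=- P1=NH1 P2=-
Op 2: best P0=- P1=NH1 P2=-
Op 3: best P0=- P1=NH1 P2=NH0
Op 4: best P0=- P1=- P2=NH0
Op 5: best P0=NH2 P1=- P2=NH0
Op 6: best P0=NH2 P1=- P2=NH1
Op 7: best P0=NH2 P1=- P2=NH0
Op 8: best P0=NH2 P1=NH0 P2=NH0
Op 9: best P0=NH2 P1=NH0 P2=NH0
Op 10: best P0=NH2 P1=NH0 P2=NH0
Op 11: best P0=NH2 P1=NH0 P2=NH0
Op 12: best P0=NH2 P1=NH0 P2=NH0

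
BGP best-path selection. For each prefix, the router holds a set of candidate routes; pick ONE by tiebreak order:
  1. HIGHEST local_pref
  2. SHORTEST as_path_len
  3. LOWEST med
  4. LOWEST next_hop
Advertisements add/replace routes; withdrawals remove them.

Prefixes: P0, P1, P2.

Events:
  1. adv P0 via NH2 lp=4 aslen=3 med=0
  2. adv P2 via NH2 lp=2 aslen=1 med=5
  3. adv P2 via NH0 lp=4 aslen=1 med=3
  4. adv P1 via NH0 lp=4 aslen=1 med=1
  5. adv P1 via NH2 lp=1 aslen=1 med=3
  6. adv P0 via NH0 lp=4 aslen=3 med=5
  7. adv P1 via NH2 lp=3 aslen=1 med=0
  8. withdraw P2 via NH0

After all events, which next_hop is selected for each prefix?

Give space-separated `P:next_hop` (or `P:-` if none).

Answer: P0:NH2 P1:NH0 P2:NH2

Derivation:
Op 1: best P0=NH2 P1=- P2=-
Op 2: best P0=NH2 P1=- P2=NH2
Op 3: best P0=NH2 P1=- P2=NH0
Op 4: best P0=NH2 P1=NH0 P2=NH0
Op 5: best P0=NH2 P1=NH0 P2=NH0
Op 6: best P0=NH2 P1=NH0 P2=NH0
Op 7: best P0=NH2 P1=NH0 P2=NH0
Op 8: best P0=NH2 P1=NH0 P2=NH2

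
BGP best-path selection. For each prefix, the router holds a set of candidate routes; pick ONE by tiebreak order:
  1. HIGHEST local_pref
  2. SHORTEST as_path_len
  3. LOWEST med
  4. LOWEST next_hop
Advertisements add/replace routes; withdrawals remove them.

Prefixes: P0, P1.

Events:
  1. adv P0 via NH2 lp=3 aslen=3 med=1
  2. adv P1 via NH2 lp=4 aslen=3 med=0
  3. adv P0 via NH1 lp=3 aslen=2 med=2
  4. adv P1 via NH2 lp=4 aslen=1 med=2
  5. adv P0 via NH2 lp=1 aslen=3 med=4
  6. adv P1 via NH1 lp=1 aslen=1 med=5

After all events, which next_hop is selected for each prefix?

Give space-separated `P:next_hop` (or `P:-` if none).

Answer: P0:NH1 P1:NH2

Derivation:
Op 1: best P0=NH2 P1=-
Op 2: best P0=NH2 P1=NH2
Op 3: best P0=NH1 P1=NH2
Op 4: best P0=NH1 P1=NH2
Op 5: best P0=NH1 P1=NH2
Op 6: best P0=NH1 P1=NH2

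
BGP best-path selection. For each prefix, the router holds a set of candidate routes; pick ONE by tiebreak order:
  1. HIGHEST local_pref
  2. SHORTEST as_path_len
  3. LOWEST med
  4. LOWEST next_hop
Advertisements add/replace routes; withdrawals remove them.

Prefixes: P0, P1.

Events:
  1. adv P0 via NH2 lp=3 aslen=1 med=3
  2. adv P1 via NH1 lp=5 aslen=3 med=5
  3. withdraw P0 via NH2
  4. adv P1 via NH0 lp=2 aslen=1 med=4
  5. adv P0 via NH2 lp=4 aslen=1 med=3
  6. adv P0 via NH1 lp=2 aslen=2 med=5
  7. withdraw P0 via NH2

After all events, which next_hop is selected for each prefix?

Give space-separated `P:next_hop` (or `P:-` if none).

Answer: P0:NH1 P1:NH1

Derivation:
Op 1: best P0=NH2 P1=-
Op 2: best P0=NH2 P1=NH1
Op 3: best P0=- P1=NH1
Op 4: best P0=- P1=NH1
Op 5: best P0=NH2 P1=NH1
Op 6: best P0=NH2 P1=NH1
Op 7: best P0=NH1 P1=NH1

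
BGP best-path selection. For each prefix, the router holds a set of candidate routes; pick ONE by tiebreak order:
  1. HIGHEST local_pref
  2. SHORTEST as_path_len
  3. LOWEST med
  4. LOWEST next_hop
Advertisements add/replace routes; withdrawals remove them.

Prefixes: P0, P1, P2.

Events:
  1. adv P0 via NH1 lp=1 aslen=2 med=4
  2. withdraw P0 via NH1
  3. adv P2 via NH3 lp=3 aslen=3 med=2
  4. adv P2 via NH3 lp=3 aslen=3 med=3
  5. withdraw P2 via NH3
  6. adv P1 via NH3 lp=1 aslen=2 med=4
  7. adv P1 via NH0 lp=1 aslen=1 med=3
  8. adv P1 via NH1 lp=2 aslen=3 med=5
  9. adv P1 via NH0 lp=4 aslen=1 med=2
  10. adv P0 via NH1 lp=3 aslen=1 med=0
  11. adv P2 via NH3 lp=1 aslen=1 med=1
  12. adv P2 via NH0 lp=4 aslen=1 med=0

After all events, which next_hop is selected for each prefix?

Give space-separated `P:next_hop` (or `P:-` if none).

Op 1: best P0=NH1 P1=- P2=-
Op 2: best P0=- P1=- P2=-
Op 3: best P0=- P1=- P2=NH3
Op 4: best P0=- P1=- P2=NH3
Op 5: best P0=- P1=- P2=-
Op 6: best P0=- P1=NH3 P2=-
Op 7: best P0=- P1=NH0 P2=-
Op 8: best P0=- P1=NH1 P2=-
Op 9: best P0=- P1=NH0 P2=-
Op 10: best P0=NH1 P1=NH0 P2=-
Op 11: best P0=NH1 P1=NH0 P2=NH3
Op 12: best P0=NH1 P1=NH0 P2=NH0

Answer: P0:NH1 P1:NH0 P2:NH0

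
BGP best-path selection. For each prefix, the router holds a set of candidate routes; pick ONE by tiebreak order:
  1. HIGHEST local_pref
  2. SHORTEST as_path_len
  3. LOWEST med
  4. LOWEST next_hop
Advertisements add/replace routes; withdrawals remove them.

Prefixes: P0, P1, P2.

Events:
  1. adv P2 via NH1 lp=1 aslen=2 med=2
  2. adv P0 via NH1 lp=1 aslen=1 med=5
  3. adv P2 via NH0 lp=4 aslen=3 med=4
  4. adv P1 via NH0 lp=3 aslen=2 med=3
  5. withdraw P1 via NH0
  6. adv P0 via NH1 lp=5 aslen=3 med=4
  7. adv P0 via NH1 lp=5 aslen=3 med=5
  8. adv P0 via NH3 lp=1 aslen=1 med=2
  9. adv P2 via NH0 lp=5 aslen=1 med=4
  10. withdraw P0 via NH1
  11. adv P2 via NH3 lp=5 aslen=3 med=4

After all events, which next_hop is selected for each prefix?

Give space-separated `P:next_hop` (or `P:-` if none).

Op 1: best P0=- P1=- P2=NH1
Op 2: best P0=NH1 P1=- P2=NH1
Op 3: best P0=NH1 P1=- P2=NH0
Op 4: best P0=NH1 P1=NH0 P2=NH0
Op 5: best P0=NH1 P1=- P2=NH0
Op 6: best P0=NH1 P1=- P2=NH0
Op 7: best P0=NH1 P1=- P2=NH0
Op 8: best P0=NH1 P1=- P2=NH0
Op 9: best P0=NH1 P1=- P2=NH0
Op 10: best P0=NH3 P1=- P2=NH0
Op 11: best P0=NH3 P1=- P2=NH0

Answer: P0:NH3 P1:- P2:NH0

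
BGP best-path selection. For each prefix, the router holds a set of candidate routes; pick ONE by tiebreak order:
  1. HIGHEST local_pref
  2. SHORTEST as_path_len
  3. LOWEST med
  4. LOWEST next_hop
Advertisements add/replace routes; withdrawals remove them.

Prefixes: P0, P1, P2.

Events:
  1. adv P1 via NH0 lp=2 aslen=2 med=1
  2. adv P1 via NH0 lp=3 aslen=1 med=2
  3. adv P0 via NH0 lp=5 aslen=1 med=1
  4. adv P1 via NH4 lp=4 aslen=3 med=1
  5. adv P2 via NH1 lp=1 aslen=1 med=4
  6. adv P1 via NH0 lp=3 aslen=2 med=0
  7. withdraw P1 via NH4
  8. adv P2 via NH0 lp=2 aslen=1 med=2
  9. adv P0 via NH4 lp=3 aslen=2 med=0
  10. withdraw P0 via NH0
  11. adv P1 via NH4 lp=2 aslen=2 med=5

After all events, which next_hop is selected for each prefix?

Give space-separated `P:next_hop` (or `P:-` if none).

Answer: P0:NH4 P1:NH0 P2:NH0

Derivation:
Op 1: best P0=- P1=NH0 P2=-
Op 2: best P0=- P1=NH0 P2=-
Op 3: best P0=NH0 P1=NH0 P2=-
Op 4: best P0=NH0 P1=NH4 P2=-
Op 5: best P0=NH0 P1=NH4 P2=NH1
Op 6: best P0=NH0 P1=NH4 P2=NH1
Op 7: best P0=NH0 P1=NH0 P2=NH1
Op 8: best P0=NH0 P1=NH0 P2=NH0
Op 9: best P0=NH0 P1=NH0 P2=NH0
Op 10: best P0=NH4 P1=NH0 P2=NH0
Op 11: best P0=NH4 P1=NH0 P2=NH0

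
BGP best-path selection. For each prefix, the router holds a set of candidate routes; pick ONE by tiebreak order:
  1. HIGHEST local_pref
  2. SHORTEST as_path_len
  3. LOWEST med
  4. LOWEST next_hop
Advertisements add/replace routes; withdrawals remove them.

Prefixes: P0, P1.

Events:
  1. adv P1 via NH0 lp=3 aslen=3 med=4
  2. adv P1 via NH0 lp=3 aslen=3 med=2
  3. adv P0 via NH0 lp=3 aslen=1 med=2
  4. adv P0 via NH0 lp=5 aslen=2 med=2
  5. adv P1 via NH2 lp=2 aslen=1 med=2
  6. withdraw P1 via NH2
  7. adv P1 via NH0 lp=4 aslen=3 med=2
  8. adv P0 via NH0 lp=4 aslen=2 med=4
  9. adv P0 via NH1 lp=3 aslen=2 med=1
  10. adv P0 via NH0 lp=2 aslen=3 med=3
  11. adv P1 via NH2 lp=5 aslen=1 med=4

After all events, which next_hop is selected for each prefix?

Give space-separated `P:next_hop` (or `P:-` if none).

Answer: P0:NH1 P1:NH2

Derivation:
Op 1: best P0=- P1=NH0
Op 2: best P0=- P1=NH0
Op 3: best P0=NH0 P1=NH0
Op 4: best P0=NH0 P1=NH0
Op 5: best P0=NH0 P1=NH0
Op 6: best P0=NH0 P1=NH0
Op 7: best P0=NH0 P1=NH0
Op 8: best P0=NH0 P1=NH0
Op 9: best P0=NH0 P1=NH0
Op 10: best P0=NH1 P1=NH0
Op 11: best P0=NH1 P1=NH2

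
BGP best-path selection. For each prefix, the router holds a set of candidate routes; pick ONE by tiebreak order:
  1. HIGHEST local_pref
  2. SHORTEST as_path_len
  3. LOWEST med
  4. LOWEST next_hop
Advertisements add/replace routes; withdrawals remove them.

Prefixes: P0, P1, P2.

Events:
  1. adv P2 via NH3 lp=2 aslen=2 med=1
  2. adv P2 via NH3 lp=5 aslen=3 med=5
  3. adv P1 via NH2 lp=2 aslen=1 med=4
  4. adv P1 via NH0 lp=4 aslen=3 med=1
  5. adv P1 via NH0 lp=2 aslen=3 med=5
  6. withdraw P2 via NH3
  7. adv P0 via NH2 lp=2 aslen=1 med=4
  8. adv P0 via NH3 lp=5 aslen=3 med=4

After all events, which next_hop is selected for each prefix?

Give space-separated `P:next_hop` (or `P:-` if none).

Op 1: best P0=- P1=- P2=NH3
Op 2: best P0=- P1=- P2=NH3
Op 3: best P0=- P1=NH2 P2=NH3
Op 4: best P0=- P1=NH0 P2=NH3
Op 5: best P0=- P1=NH2 P2=NH3
Op 6: best P0=- P1=NH2 P2=-
Op 7: best P0=NH2 P1=NH2 P2=-
Op 8: best P0=NH3 P1=NH2 P2=-

Answer: P0:NH3 P1:NH2 P2:-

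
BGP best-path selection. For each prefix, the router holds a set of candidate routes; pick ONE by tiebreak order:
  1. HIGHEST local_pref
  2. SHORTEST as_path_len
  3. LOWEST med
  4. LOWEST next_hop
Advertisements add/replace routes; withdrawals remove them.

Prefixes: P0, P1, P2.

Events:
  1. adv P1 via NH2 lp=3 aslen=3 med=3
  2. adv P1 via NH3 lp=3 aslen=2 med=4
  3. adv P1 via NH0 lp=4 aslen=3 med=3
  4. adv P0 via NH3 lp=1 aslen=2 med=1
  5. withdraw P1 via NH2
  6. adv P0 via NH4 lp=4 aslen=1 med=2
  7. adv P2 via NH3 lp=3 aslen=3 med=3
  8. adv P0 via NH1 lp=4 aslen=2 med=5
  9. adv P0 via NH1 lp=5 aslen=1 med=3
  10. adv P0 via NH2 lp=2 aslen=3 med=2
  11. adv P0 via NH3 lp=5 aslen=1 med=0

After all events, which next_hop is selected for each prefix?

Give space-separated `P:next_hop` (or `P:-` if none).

Answer: P0:NH3 P1:NH0 P2:NH3

Derivation:
Op 1: best P0=- P1=NH2 P2=-
Op 2: best P0=- P1=NH3 P2=-
Op 3: best P0=- P1=NH0 P2=-
Op 4: best P0=NH3 P1=NH0 P2=-
Op 5: best P0=NH3 P1=NH0 P2=-
Op 6: best P0=NH4 P1=NH0 P2=-
Op 7: best P0=NH4 P1=NH0 P2=NH3
Op 8: best P0=NH4 P1=NH0 P2=NH3
Op 9: best P0=NH1 P1=NH0 P2=NH3
Op 10: best P0=NH1 P1=NH0 P2=NH3
Op 11: best P0=NH3 P1=NH0 P2=NH3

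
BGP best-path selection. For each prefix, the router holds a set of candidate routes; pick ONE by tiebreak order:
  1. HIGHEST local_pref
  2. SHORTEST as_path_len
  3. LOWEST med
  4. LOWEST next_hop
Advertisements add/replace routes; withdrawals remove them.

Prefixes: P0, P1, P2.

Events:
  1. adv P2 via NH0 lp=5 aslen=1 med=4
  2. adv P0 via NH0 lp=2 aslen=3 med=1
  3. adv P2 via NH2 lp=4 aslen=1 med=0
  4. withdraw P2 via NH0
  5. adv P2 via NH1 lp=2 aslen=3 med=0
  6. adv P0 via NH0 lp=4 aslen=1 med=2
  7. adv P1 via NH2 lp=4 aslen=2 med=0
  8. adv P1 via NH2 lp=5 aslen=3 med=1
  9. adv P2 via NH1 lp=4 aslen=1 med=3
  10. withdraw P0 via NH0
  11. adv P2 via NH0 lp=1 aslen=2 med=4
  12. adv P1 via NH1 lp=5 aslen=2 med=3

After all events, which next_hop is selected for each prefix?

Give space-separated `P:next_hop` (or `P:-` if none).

Op 1: best P0=- P1=- P2=NH0
Op 2: best P0=NH0 P1=- P2=NH0
Op 3: best P0=NH0 P1=- P2=NH0
Op 4: best P0=NH0 P1=- P2=NH2
Op 5: best P0=NH0 P1=- P2=NH2
Op 6: best P0=NH0 P1=- P2=NH2
Op 7: best P0=NH0 P1=NH2 P2=NH2
Op 8: best P0=NH0 P1=NH2 P2=NH2
Op 9: best P0=NH0 P1=NH2 P2=NH2
Op 10: best P0=- P1=NH2 P2=NH2
Op 11: best P0=- P1=NH2 P2=NH2
Op 12: best P0=- P1=NH1 P2=NH2

Answer: P0:- P1:NH1 P2:NH2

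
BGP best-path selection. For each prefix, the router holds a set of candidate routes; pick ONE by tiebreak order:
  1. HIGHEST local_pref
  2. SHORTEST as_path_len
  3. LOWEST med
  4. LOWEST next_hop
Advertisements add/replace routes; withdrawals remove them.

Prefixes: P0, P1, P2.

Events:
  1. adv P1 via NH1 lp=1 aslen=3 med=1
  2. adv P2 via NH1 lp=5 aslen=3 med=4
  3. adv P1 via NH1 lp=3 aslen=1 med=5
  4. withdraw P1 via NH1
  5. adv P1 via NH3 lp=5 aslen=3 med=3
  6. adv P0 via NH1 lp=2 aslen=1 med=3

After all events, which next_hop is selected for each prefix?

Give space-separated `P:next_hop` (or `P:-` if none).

Answer: P0:NH1 P1:NH3 P2:NH1

Derivation:
Op 1: best P0=- P1=NH1 P2=-
Op 2: best P0=- P1=NH1 P2=NH1
Op 3: best P0=- P1=NH1 P2=NH1
Op 4: best P0=- P1=- P2=NH1
Op 5: best P0=- P1=NH3 P2=NH1
Op 6: best P0=NH1 P1=NH3 P2=NH1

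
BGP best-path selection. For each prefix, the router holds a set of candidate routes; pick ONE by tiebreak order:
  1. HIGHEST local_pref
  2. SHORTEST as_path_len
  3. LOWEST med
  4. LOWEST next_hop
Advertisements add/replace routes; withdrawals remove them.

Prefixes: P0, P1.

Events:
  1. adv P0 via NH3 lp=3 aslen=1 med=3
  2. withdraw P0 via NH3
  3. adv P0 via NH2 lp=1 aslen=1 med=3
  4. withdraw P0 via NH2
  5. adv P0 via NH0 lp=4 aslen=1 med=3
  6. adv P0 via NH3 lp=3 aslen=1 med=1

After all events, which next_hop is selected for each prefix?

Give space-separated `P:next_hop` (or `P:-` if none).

Op 1: best P0=NH3 P1=-
Op 2: best P0=- P1=-
Op 3: best P0=NH2 P1=-
Op 4: best P0=- P1=-
Op 5: best P0=NH0 P1=-
Op 6: best P0=NH0 P1=-

Answer: P0:NH0 P1:-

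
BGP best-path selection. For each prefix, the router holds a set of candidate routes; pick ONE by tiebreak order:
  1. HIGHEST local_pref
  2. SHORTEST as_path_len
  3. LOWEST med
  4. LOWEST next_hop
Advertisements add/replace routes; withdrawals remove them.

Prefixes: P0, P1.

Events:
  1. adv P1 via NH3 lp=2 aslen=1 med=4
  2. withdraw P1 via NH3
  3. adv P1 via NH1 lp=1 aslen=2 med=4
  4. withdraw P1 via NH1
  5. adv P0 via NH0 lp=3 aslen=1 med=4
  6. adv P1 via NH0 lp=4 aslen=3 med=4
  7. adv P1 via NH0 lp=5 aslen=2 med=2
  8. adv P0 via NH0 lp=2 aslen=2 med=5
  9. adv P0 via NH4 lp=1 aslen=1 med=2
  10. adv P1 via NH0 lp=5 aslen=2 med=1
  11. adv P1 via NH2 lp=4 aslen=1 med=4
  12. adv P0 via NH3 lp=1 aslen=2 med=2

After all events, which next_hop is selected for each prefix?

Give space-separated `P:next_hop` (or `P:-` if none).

Answer: P0:NH0 P1:NH0

Derivation:
Op 1: best P0=- P1=NH3
Op 2: best P0=- P1=-
Op 3: best P0=- P1=NH1
Op 4: best P0=- P1=-
Op 5: best P0=NH0 P1=-
Op 6: best P0=NH0 P1=NH0
Op 7: best P0=NH0 P1=NH0
Op 8: best P0=NH0 P1=NH0
Op 9: best P0=NH0 P1=NH0
Op 10: best P0=NH0 P1=NH0
Op 11: best P0=NH0 P1=NH0
Op 12: best P0=NH0 P1=NH0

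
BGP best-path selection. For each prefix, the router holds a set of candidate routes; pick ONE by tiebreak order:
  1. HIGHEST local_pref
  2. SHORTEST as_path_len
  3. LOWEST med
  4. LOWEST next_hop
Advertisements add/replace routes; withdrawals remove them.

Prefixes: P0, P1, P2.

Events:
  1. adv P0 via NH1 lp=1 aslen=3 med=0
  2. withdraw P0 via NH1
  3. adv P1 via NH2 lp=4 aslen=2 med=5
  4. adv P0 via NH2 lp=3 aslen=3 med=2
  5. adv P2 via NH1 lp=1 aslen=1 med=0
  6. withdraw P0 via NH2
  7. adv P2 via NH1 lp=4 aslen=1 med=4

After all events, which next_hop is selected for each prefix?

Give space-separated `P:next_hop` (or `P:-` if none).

Op 1: best P0=NH1 P1=- P2=-
Op 2: best P0=- P1=- P2=-
Op 3: best P0=- P1=NH2 P2=-
Op 4: best P0=NH2 P1=NH2 P2=-
Op 5: best P0=NH2 P1=NH2 P2=NH1
Op 6: best P0=- P1=NH2 P2=NH1
Op 7: best P0=- P1=NH2 P2=NH1

Answer: P0:- P1:NH2 P2:NH1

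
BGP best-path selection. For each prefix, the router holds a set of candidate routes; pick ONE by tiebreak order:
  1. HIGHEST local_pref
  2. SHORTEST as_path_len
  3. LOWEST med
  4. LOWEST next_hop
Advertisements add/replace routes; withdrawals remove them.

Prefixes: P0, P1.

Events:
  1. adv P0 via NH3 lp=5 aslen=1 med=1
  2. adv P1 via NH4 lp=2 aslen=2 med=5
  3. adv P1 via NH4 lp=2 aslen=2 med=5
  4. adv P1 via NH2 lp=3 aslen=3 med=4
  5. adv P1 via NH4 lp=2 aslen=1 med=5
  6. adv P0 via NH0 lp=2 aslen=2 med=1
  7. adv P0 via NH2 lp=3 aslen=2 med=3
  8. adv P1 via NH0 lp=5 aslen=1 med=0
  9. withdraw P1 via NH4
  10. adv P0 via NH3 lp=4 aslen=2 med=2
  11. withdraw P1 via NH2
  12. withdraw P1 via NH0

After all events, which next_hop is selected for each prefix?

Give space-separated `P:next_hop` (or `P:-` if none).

Answer: P0:NH3 P1:-

Derivation:
Op 1: best P0=NH3 P1=-
Op 2: best P0=NH3 P1=NH4
Op 3: best P0=NH3 P1=NH4
Op 4: best P0=NH3 P1=NH2
Op 5: best P0=NH3 P1=NH2
Op 6: best P0=NH3 P1=NH2
Op 7: best P0=NH3 P1=NH2
Op 8: best P0=NH3 P1=NH0
Op 9: best P0=NH3 P1=NH0
Op 10: best P0=NH3 P1=NH0
Op 11: best P0=NH3 P1=NH0
Op 12: best P0=NH3 P1=-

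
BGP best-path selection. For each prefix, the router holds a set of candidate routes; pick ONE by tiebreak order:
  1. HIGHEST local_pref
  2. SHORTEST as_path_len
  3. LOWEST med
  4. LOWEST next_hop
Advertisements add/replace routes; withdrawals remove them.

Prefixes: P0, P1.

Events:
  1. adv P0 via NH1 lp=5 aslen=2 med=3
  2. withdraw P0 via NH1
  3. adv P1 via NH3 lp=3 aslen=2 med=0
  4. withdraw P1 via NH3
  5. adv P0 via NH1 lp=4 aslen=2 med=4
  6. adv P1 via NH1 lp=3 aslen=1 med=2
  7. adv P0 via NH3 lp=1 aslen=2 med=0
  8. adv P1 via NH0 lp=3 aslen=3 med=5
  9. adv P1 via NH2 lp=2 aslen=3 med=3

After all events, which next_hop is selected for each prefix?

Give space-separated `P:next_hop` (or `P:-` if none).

Answer: P0:NH1 P1:NH1

Derivation:
Op 1: best P0=NH1 P1=-
Op 2: best P0=- P1=-
Op 3: best P0=- P1=NH3
Op 4: best P0=- P1=-
Op 5: best P0=NH1 P1=-
Op 6: best P0=NH1 P1=NH1
Op 7: best P0=NH1 P1=NH1
Op 8: best P0=NH1 P1=NH1
Op 9: best P0=NH1 P1=NH1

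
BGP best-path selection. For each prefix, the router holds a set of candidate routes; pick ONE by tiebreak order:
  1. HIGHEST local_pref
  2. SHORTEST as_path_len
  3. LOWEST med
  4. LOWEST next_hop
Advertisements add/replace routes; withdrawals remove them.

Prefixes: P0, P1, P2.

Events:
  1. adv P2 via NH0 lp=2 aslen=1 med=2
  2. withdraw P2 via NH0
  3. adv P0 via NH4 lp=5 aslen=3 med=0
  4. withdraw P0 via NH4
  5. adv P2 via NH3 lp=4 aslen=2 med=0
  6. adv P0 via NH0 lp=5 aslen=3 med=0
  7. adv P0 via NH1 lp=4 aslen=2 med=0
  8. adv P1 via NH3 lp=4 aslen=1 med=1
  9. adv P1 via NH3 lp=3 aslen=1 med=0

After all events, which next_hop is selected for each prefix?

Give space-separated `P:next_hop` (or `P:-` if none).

Op 1: best P0=- P1=- P2=NH0
Op 2: best P0=- P1=- P2=-
Op 3: best P0=NH4 P1=- P2=-
Op 4: best P0=- P1=- P2=-
Op 5: best P0=- P1=- P2=NH3
Op 6: best P0=NH0 P1=- P2=NH3
Op 7: best P0=NH0 P1=- P2=NH3
Op 8: best P0=NH0 P1=NH3 P2=NH3
Op 9: best P0=NH0 P1=NH3 P2=NH3

Answer: P0:NH0 P1:NH3 P2:NH3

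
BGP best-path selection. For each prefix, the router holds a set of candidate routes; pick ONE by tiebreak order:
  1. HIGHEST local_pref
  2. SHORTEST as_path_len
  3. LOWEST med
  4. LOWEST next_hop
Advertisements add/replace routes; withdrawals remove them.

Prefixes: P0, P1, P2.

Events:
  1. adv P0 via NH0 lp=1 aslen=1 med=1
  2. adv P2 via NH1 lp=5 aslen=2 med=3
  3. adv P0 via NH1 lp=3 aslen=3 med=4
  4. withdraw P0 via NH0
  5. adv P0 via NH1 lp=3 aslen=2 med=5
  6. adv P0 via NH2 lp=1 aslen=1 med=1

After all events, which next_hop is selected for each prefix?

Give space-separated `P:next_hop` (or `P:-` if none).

Op 1: best P0=NH0 P1=- P2=-
Op 2: best P0=NH0 P1=- P2=NH1
Op 3: best P0=NH1 P1=- P2=NH1
Op 4: best P0=NH1 P1=- P2=NH1
Op 5: best P0=NH1 P1=- P2=NH1
Op 6: best P0=NH1 P1=- P2=NH1

Answer: P0:NH1 P1:- P2:NH1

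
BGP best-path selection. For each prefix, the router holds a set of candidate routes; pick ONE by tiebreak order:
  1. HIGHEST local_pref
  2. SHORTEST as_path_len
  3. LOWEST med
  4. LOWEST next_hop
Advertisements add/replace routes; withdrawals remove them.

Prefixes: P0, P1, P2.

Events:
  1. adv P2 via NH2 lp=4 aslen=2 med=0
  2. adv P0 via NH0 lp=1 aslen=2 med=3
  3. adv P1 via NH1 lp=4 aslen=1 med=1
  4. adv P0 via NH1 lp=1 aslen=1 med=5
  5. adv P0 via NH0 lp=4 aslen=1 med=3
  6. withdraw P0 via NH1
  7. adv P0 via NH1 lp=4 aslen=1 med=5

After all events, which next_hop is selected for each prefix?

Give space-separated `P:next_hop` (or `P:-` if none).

Op 1: best P0=- P1=- P2=NH2
Op 2: best P0=NH0 P1=- P2=NH2
Op 3: best P0=NH0 P1=NH1 P2=NH2
Op 4: best P0=NH1 P1=NH1 P2=NH2
Op 5: best P0=NH0 P1=NH1 P2=NH2
Op 6: best P0=NH0 P1=NH1 P2=NH2
Op 7: best P0=NH0 P1=NH1 P2=NH2

Answer: P0:NH0 P1:NH1 P2:NH2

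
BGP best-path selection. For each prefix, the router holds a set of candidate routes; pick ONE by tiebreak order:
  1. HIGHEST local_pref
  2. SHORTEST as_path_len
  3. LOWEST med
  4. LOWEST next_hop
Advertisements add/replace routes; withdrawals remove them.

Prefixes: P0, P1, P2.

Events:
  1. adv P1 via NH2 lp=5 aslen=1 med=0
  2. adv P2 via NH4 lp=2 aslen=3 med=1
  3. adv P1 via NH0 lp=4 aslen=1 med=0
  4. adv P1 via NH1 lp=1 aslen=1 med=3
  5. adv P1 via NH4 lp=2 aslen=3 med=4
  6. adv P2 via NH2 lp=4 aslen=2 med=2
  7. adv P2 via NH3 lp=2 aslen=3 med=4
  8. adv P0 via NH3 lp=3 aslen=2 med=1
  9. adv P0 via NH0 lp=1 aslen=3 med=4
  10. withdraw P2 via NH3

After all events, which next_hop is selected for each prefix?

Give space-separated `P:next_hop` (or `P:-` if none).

Op 1: best P0=- P1=NH2 P2=-
Op 2: best P0=- P1=NH2 P2=NH4
Op 3: best P0=- P1=NH2 P2=NH4
Op 4: best P0=- P1=NH2 P2=NH4
Op 5: best P0=- P1=NH2 P2=NH4
Op 6: best P0=- P1=NH2 P2=NH2
Op 7: best P0=- P1=NH2 P2=NH2
Op 8: best P0=NH3 P1=NH2 P2=NH2
Op 9: best P0=NH3 P1=NH2 P2=NH2
Op 10: best P0=NH3 P1=NH2 P2=NH2

Answer: P0:NH3 P1:NH2 P2:NH2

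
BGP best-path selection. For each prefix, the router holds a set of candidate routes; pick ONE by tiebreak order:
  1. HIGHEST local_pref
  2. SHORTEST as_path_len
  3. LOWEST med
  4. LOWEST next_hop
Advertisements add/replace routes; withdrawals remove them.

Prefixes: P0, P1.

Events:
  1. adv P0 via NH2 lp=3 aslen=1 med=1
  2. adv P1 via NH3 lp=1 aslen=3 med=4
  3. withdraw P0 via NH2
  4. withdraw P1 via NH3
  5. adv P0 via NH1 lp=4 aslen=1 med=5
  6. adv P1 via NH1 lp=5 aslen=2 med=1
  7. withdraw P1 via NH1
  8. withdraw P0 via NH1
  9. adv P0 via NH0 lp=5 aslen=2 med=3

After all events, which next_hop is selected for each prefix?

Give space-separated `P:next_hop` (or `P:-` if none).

Answer: P0:NH0 P1:-

Derivation:
Op 1: best P0=NH2 P1=-
Op 2: best P0=NH2 P1=NH3
Op 3: best P0=- P1=NH3
Op 4: best P0=- P1=-
Op 5: best P0=NH1 P1=-
Op 6: best P0=NH1 P1=NH1
Op 7: best P0=NH1 P1=-
Op 8: best P0=- P1=-
Op 9: best P0=NH0 P1=-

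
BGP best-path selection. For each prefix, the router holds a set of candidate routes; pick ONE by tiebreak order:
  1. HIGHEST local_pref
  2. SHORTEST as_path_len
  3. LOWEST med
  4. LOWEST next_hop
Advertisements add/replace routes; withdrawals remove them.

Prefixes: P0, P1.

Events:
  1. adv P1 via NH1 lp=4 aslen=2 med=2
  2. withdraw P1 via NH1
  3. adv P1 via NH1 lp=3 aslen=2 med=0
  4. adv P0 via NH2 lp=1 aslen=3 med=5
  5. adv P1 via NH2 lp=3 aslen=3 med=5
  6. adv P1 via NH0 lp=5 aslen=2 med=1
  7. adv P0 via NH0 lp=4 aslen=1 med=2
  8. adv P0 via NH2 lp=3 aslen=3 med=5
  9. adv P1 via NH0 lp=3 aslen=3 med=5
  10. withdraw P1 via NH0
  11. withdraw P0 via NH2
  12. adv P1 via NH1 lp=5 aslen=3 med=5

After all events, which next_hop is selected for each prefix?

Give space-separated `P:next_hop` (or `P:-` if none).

Op 1: best P0=- P1=NH1
Op 2: best P0=- P1=-
Op 3: best P0=- P1=NH1
Op 4: best P0=NH2 P1=NH1
Op 5: best P0=NH2 P1=NH1
Op 6: best P0=NH2 P1=NH0
Op 7: best P0=NH0 P1=NH0
Op 8: best P0=NH0 P1=NH0
Op 9: best P0=NH0 P1=NH1
Op 10: best P0=NH0 P1=NH1
Op 11: best P0=NH0 P1=NH1
Op 12: best P0=NH0 P1=NH1

Answer: P0:NH0 P1:NH1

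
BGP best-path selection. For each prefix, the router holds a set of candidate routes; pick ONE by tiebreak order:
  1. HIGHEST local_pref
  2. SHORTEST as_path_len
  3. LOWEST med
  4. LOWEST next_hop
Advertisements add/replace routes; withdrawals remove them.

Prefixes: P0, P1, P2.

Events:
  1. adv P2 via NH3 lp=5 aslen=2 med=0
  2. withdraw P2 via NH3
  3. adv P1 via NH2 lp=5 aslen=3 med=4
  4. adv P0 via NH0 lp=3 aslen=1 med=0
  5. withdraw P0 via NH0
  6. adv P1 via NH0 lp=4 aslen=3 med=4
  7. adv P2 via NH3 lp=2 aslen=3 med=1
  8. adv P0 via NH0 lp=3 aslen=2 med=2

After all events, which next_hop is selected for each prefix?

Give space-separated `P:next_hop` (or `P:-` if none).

Op 1: best P0=- P1=- P2=NH3
Op 2: best P0=- P1=- P2=-
Op 3: best P0=- P1=NH2 P2=-
Op 4: best P0=NH0 P1=NH2 P2=-
Op 5: best P0=- P1=NH2 P2=-
Op 6: best P0=- P1=NH2 P2=-
Op 7: best P0=- P1=NH2 P2=NH3
Op 8: best P0=NH0 P1=NH2 P2=NH3

Answer: P0:NH0 P1:NH2 P2:NH3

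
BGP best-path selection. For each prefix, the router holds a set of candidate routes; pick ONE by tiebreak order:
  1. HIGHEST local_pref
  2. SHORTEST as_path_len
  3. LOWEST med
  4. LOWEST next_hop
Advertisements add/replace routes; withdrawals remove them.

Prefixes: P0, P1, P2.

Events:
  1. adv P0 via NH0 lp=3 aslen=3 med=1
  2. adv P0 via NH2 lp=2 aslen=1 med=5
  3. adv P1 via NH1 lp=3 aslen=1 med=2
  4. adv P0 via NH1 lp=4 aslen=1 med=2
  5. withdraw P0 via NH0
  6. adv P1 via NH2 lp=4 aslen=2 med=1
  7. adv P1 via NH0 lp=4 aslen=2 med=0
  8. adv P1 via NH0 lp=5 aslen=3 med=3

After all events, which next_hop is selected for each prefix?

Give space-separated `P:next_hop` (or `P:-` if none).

Answer: P0:NH1 P1:NH0 P2:-

Derivation:
Op 1: best P0=NH0 P1=- P2=-
Op 2: best P0=NH0 P1=- P2=-
Op 3: best P0=NH0 P1=NH1 P2=-
Op 4: best P0=NH1 P1=NH1 P2=-
Op 5: best P0=NH1 P1=NH1 P2=-
Op 6: best P0=NH1 P1=NH2 P2=-
Op 7: best P0=NH1 P1=NH0 P2=-
Op 8: best P0=NH1 P1=NH0 P2=-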